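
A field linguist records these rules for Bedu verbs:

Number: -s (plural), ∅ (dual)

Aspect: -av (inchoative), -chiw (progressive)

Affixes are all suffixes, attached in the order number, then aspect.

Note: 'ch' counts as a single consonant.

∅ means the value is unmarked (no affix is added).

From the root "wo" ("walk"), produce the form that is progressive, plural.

woschiw

Attach number plural -s → wos.
Attach aspect progressive -chiw → woschiw.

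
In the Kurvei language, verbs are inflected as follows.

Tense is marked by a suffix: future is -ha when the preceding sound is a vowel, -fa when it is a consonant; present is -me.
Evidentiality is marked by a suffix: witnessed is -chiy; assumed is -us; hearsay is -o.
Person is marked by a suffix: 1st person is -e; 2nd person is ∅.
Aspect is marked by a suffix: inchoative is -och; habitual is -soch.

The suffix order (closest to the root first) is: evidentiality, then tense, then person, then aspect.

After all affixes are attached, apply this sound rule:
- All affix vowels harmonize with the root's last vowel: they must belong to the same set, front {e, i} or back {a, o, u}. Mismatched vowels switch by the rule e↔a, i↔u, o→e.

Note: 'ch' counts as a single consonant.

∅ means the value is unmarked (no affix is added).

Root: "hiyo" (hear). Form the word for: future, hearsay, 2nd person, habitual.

Attach evidentiality hearsay -o → hiyoo.
Attach tense future -ha (after vowel 'o') → hiyooha.
person = 2nd person: zero marking, form stays hiyooha.
Attach aspect habitual -soch → hiyoohasoch.
Vowel harmony: no change.

hiyoohasoch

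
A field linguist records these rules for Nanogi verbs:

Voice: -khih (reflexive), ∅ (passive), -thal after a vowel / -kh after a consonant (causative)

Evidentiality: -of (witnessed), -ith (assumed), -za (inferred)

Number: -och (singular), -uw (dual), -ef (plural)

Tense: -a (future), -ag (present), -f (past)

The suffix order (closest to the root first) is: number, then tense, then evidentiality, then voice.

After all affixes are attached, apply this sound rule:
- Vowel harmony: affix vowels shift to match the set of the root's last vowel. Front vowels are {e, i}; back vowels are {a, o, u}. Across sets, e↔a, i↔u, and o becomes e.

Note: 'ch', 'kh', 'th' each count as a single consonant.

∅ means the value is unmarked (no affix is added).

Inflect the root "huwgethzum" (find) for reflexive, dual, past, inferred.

huwgethzumuwfzakhuh

Attach number dual -uw → huwgethzumuw.
Attach tense past -f → huwgethzumuwf.
Attach evidentiality inferred -za → huwgethzumuwfza.
Attach voice reflexive -khih → huwgethzumuwfzakhih.
Apply vowel harmony: huwgethzumuwfzakhih → huwgethzumuwfzakhuh.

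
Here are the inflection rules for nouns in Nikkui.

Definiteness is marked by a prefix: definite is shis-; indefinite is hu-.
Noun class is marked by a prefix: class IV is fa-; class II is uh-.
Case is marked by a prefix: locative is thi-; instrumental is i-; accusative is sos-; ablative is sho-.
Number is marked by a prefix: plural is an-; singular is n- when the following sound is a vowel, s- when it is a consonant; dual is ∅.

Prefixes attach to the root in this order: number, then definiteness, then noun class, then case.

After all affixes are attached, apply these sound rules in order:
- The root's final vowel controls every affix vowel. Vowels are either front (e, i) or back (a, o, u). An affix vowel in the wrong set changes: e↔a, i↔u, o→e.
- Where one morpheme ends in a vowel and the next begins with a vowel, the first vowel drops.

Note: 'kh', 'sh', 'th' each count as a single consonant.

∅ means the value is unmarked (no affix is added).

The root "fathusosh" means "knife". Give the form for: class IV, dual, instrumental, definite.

number = dual: zero marking, form stays fathusosh.
Attach definiteness definite shis- → shisfathusosh.
Attach noun class class IV fa- → fashisfathusosh.
Attach case instrumental i- → ifashisfathusosh.
Apply vowel harmony: ifashisfathusosh → ufashusfathusosh.
Vowel deletion: no change.

ufashusfathusosh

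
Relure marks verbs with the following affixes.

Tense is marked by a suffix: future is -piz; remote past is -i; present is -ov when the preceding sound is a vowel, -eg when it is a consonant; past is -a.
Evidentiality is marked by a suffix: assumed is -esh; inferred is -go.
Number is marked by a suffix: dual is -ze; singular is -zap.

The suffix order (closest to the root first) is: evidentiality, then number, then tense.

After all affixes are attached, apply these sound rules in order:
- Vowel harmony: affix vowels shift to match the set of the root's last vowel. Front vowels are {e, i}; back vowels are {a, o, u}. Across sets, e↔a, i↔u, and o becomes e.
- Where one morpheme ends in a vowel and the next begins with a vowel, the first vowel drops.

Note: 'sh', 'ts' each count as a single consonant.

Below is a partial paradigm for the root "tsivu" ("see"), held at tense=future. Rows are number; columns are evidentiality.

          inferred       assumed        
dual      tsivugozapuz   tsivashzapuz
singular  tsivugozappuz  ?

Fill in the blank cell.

tsivashzappuz

Attach evidentiality assumed -esh → tsivuesh.
Attach number singular -zap → tsivueshzap.
Attach tense future -piz → tsivueshzappiz.
Apply vowel harmony: tsivueshzappiz → tsivuashzappuz.
Apply vowel deletion: tsivuashzappuz → tsivashzappuz.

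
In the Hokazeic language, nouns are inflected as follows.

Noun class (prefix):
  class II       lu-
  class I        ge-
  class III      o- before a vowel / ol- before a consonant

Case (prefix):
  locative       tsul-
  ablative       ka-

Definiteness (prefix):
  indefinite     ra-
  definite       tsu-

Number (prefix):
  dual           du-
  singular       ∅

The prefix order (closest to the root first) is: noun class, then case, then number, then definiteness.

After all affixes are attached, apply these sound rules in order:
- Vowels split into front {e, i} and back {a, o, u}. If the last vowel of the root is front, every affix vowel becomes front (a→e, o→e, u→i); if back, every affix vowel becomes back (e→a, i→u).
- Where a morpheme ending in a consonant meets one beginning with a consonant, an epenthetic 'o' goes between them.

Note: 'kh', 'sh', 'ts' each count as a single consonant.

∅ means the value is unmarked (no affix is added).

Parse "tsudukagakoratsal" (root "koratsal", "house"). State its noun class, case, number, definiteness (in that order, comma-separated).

Segment: tsu-du-ka-ge-koratsal.
noun class: ge- → class I.
case: ka- → ablative.
number: du- → dual.
definiteness: tsu- → definite.

class I, ablative, dual, definite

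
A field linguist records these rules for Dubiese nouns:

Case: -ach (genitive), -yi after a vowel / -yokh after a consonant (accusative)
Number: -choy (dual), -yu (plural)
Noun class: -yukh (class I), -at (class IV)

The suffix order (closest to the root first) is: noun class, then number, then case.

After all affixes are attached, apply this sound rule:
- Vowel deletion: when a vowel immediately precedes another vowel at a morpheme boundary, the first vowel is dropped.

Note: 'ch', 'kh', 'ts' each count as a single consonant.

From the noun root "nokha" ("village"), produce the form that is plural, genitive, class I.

nokhayukhyach

Attach noun class class I -yukh → nokhayukh.
Attach number plural -yu → nokhayukhyu.
Attach case genitive -ach → nokhayukhyuach.
Apply vowel deletion: nokhayukhyuach → nokhayukhyach.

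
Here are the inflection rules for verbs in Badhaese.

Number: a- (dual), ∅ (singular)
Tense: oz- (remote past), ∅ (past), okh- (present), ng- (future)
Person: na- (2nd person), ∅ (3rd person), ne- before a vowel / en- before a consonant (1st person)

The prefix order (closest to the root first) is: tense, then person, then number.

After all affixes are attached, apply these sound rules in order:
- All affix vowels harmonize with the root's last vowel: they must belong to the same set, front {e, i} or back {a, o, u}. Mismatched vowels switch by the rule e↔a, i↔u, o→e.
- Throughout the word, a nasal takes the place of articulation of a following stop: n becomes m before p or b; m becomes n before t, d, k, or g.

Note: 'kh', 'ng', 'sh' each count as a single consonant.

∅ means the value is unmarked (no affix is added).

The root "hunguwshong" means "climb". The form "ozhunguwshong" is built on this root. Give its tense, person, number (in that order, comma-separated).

Segment: oz-hunguwshong.
tense: oz- → remote past.
person: ∅ → 3rd person.
number: ∅ → singular.

remote past, 3rd person, singular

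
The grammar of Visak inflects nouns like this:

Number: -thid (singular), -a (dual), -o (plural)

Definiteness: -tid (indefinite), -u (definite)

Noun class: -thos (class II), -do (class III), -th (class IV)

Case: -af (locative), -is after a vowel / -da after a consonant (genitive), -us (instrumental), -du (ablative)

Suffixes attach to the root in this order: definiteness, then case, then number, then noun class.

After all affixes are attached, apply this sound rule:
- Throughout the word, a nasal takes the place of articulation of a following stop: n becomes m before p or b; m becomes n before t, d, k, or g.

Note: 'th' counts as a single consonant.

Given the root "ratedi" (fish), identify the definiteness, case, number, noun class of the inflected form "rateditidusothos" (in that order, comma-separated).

indefinite, instrumental, plural, class II

Segment: ratedi-tid-us-o-thos.
definiteness: -tid → indefinite.
case: -us → instrumental.
number: -o → plural.
noun class: -thos → class II.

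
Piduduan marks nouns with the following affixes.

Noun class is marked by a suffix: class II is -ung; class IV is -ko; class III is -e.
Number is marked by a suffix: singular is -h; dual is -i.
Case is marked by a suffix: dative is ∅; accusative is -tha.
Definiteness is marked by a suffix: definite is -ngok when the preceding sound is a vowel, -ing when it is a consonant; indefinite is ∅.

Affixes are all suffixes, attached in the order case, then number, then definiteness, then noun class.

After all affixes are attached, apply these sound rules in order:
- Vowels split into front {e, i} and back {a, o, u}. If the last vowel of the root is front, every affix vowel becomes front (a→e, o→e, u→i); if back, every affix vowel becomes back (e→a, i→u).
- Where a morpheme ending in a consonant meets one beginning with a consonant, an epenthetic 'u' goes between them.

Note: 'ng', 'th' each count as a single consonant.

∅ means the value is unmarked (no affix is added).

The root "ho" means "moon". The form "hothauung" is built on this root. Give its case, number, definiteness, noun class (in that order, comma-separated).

Segment: ho-tha-i-ung.
case: -tha → accusative.
number: -i → dual.
definiteness: ∅ → indefinite.
noun class: -ung → class II.

accusative, dual, indefinite, class II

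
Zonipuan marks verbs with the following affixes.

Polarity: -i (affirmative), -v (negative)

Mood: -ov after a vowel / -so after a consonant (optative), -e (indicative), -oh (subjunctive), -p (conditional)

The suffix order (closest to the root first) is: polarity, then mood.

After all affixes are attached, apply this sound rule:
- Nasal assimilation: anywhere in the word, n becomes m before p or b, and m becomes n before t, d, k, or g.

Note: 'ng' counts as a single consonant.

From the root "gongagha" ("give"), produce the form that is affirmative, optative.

Attach polarity affirmative -i → gongaghai.
Attach mood optative -ov (after vowel 'i') → gongaghaiov.
Nasal assimilation: no change.

gongaghaiov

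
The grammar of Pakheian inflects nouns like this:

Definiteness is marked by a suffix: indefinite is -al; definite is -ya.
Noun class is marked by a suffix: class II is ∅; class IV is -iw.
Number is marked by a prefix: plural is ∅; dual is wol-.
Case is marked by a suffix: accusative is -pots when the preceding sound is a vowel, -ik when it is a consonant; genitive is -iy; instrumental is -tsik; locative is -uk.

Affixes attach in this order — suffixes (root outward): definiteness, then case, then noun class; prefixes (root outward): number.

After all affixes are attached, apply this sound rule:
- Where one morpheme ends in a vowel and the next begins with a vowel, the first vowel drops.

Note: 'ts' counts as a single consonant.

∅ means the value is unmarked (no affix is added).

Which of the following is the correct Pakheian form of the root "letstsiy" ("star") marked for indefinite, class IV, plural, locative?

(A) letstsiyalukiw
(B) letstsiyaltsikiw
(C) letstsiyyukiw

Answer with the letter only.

A

Attach definiteness indefinite -al → letstsiyal.
number = plural: zero marking, form stays letstsiyal.
Attach case locative -uk → letstsiyaluk.
Attach noun class class IV -iw → letstsiyalukiw.
Vowel deletion: no change.
So the correct form is letstsiyalukiw, option (A).
(B) letstsiyaltsikiw is wrong: it uses instrumental instead of locative for case.
(C) letstsiyyukiw is wrong: it uses definite instead of indefinite for definiteness.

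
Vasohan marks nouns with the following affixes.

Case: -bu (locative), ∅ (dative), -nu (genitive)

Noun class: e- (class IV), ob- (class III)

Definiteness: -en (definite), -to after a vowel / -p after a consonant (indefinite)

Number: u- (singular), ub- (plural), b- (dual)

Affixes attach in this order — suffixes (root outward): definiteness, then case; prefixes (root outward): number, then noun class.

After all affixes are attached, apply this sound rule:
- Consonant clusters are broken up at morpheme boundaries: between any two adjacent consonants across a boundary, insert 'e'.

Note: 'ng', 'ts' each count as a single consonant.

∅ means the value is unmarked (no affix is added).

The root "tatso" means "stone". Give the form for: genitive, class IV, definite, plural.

eubetatsoenenu

Attach definiteness definite -en → tatsoen.
Attach number plural ub- → ubtatsoen.
Attach case genitive -nu → ubtatsoennu.
Attach noun class class IV e- → eubtatsoennu.
Apply epenthesis: eubtatsoennu → eubetatsoenenu.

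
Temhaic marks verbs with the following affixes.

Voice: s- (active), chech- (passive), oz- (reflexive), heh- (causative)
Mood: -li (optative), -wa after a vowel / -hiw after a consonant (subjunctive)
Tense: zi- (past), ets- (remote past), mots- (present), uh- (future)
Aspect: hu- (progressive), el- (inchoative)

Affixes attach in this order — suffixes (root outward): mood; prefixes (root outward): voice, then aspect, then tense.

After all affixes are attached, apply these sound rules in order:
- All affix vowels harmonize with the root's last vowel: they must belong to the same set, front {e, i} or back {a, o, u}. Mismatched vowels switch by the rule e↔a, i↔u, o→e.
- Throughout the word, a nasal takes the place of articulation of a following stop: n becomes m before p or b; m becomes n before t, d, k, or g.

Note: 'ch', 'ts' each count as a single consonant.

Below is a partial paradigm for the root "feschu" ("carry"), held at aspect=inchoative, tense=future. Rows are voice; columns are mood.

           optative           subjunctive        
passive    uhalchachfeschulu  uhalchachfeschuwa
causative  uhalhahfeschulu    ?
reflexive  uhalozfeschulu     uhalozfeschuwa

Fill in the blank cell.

uhalhahfeschuwa

Attach mood subjunctive -wa (after vowel 'u') → feschuwa.
Attach voice causative heh- → hehfeschuwa.
Attach aspect inchoative el- → elhehfeschuwa.
Attach tense future uh- → uhelhehfeschuwa.
Apply vowel harmony: uhelhehfeschuwa → uhalhahfeschuwa.
Nasal assimilation: no change.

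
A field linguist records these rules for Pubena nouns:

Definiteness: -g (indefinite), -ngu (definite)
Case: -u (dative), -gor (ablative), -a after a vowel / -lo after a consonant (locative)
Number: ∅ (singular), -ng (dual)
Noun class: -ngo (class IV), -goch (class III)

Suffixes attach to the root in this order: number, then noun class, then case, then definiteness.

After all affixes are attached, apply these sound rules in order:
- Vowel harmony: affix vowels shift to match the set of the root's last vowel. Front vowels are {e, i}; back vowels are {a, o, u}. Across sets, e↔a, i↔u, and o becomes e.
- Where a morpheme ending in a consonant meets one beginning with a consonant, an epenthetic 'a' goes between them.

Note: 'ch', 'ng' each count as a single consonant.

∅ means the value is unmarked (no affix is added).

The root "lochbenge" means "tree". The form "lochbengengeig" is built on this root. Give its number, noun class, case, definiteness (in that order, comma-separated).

Segment: lochbenge-ngo-u-g.
number: ∅ → singular.
noun class: -ngo → class IV.
case: -u → dative.
definiteness: -g → indefinite.

singular, class IV, dative, indefinite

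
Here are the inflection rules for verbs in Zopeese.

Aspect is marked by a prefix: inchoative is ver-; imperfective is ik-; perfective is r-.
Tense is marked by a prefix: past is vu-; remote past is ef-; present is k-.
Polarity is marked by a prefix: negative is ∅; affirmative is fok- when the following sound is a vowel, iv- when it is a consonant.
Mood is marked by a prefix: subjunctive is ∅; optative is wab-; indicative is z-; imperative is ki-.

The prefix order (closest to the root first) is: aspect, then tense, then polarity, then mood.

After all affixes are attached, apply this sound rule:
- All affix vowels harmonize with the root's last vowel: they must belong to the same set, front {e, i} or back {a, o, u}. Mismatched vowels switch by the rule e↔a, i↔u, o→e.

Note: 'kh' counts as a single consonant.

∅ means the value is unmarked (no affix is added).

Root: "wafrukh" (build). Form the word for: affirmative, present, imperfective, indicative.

Attach aspect imperfective ik- → ikwafrukh.
Attach tense present k- → kikwafrukh.
Attach polarity affirmative iv- (before consonant 'k') → ivkikwafrukh.
Attach mood indicative z- → zivkikwafrukh.
Apply vowel harmony: zivkikwafrukh → zuvkukwafrukh.

zuvkukwafrukh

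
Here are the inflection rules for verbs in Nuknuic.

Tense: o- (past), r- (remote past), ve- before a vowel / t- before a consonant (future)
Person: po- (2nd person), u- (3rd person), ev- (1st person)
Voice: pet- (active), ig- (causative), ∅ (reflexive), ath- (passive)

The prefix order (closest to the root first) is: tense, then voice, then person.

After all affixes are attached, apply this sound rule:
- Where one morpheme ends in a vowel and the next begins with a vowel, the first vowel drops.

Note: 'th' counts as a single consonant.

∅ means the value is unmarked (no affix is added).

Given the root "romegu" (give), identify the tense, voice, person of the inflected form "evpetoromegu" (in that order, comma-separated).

Segment: ev-pet-o-romegu.
tense: o- → past.
voice: pet- → active.
person: ev- → 1st person.

past, active, 1st person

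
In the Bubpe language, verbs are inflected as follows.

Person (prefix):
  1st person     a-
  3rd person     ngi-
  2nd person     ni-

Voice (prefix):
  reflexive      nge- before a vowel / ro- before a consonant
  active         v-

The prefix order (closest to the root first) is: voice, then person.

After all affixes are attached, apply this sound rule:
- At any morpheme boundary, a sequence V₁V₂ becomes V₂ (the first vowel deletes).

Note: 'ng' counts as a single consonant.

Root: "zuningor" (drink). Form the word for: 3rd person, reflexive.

ngirozuningor

Attach voice reflexive ro- (before consonant 'z') → rozuningor.
Attach person 3rd person ngi- → ngirozuningor.
Vowel deletion: no change.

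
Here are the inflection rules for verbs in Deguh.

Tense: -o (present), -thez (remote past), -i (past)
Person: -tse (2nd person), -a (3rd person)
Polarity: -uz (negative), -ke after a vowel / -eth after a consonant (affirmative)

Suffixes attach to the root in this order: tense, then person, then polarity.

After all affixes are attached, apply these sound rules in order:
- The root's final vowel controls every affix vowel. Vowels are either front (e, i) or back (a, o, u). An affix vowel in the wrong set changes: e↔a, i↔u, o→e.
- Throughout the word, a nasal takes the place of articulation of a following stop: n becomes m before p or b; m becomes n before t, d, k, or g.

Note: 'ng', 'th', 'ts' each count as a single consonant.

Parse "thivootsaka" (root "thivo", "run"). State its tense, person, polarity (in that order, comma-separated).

Segment: thivo-o-tse-ke.
tense: -o → present.
person: -tse → 2nd person.
polarity: -ke/eth → affirmative.

present, 2nd person, affirmative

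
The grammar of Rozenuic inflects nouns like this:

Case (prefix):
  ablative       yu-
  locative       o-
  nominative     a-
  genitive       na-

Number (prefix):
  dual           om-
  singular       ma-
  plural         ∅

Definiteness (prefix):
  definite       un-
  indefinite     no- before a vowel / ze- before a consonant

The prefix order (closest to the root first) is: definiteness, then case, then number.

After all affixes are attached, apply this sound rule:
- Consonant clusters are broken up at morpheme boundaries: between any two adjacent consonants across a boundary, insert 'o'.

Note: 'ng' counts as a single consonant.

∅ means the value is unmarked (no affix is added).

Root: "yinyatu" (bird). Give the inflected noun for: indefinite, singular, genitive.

manazeyinyatu

Attach definiteness indefinite ze- (before consonant 'y') → zeyinyatu.
Attach case genitive na- → nazeyinyatu.
Attach number singular ma- → manazeyinyatu.
Epenthesis: no change.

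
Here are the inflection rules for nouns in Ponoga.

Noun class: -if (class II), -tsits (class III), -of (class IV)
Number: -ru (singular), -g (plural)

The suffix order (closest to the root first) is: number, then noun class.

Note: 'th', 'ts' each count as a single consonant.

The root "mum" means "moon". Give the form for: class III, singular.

Attach number singular -ru → mumru.
Attach noun class class III -tsits → mumrutsits.

mumrutsits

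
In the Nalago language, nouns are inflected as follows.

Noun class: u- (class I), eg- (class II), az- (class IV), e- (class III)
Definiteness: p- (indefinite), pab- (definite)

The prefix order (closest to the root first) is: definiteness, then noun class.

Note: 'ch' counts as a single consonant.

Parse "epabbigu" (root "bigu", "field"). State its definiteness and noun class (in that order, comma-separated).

Segment: e-pab-bigu.
definiteness: pab- → definite.
noun class: e- → class III.

definite, class III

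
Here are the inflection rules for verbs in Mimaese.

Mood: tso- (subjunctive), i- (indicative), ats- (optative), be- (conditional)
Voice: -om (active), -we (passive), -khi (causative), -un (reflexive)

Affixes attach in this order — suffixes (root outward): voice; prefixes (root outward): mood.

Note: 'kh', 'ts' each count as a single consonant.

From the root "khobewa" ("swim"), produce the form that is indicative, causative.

Attach mood indicative i- → ikhobewa.
Attach voice causative -khi → ikhobewakhi.

ikhobewakhi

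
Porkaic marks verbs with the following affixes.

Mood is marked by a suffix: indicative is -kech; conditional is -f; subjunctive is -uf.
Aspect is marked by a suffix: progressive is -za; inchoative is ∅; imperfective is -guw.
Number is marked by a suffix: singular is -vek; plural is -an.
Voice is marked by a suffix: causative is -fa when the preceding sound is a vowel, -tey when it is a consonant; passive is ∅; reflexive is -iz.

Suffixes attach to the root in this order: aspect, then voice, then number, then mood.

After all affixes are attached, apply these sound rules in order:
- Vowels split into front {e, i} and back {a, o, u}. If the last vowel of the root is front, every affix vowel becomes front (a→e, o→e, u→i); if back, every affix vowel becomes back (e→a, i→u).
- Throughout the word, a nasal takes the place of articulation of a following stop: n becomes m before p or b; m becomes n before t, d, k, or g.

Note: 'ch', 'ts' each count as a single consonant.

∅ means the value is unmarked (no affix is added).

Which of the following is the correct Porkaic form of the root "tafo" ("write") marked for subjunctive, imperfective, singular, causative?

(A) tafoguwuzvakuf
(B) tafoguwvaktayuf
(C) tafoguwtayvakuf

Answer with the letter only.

C

Attach aspect imperfective -guw → tafoguw.
Attach voice causative -tey (after consonant 'w') → tafoguwtey.
Attach number singular -vek → tafoguwteyvek.
Attach mood subjunctive -uf → tafoguwteyvekuf.
Apply vowel harmony: tafoguwteyvekuf → tafoguwtayvakuf.
Nasal assimilation: no change.
So the correct form is tafoguwtayvakuf, option (C).
(B) tafoguwvaktayuf is wrong: it has the affixes in the wrong order.
(A) tafoguwuzvakuf is wrong: it uses reflexive instead of causative for voice.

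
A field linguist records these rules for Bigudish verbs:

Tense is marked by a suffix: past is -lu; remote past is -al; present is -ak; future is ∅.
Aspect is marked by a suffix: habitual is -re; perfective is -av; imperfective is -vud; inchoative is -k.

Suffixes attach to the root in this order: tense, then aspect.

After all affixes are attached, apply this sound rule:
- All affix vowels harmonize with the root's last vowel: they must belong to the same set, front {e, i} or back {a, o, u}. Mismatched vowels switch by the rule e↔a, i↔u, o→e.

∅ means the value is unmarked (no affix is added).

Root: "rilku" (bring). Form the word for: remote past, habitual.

Attach tense remote past -al → rilkual.
Attach aspect habitual -re → rilkualre.
Apply vowel harmony: rilkualre → rilkualra.

rilkualra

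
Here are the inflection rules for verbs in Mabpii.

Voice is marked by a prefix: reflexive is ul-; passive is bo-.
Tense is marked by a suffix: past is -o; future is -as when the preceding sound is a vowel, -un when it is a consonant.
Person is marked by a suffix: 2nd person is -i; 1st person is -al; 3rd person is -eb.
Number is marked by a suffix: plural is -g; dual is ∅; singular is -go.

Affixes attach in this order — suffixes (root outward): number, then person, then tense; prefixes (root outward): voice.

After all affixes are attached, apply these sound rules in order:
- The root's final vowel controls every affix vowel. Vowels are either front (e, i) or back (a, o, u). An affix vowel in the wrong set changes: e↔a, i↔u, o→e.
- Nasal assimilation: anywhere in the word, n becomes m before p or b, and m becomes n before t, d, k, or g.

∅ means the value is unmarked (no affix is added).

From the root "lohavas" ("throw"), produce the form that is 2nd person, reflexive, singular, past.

ullohavasgouo

Attach number singular -go → lohavasgo.
Attach person 2nd person -i → lohavasgoi.
Attach voice reflexive ul- → ullohavasgoi.
Attach tense past -o → ullohavasgoio.
Apply vowel harmony: ullohavasgoio → ullohavasgouo.
Nasal assimilation: no change.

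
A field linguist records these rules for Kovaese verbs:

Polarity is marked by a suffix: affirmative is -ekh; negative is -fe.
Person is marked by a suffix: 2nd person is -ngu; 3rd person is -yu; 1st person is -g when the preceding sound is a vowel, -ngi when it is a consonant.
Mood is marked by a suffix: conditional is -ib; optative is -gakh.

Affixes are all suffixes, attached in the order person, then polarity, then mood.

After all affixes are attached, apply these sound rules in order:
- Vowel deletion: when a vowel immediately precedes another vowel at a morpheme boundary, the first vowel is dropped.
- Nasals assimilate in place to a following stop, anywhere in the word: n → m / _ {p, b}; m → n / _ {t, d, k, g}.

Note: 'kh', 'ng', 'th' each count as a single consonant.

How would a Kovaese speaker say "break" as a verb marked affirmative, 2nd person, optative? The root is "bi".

bingekhgakh

Attach person 2nd person -ngu → bingu.
Attach polarity affirmative -ekh → binguekh.
Attach mood optative -gakh → binguekhgakh.
Apply vowel deletion: binguekhgakh → bingekhgakh.
Nasal assimilation: no change.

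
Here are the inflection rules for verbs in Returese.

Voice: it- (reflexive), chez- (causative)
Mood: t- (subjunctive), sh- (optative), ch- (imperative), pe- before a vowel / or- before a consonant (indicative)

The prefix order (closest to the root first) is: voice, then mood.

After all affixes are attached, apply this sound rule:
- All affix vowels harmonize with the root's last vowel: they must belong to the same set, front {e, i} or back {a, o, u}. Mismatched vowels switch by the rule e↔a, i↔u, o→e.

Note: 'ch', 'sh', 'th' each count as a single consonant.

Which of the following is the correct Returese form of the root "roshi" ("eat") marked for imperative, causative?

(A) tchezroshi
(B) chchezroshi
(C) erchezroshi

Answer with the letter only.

Attach voice causative chez- → chezroshi.
Attach mood imperative ch- → chchezroshi.
Vowel harmony: no change.
So the correct form is chchezroshi, option (B).
(A) tchezroshi is wrong: it uses subjunctive instead of imperative for mood.
(C) erchezroshi is wrong: it uses indicative instead of imperative for mood.

B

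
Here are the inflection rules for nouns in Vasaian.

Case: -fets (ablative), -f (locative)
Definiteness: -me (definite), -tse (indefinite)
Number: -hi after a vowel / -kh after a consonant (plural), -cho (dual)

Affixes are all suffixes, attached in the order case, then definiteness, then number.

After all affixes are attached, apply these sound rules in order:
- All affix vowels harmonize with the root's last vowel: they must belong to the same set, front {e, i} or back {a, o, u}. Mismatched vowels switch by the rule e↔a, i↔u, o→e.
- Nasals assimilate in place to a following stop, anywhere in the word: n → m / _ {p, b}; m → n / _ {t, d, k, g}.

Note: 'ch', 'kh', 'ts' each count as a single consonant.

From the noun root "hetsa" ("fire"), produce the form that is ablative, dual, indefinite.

hetsafatstsacho

Attach case ablative -fets → hetsafets.
Attach definiteness indefinite -tse → hetsafetstse.
Attach number dual -cho → hetsafetstsecho.
Apply vowel harmony: hetsafetstsecho → hetsafatstsacho.
Nasal assimilation: no change.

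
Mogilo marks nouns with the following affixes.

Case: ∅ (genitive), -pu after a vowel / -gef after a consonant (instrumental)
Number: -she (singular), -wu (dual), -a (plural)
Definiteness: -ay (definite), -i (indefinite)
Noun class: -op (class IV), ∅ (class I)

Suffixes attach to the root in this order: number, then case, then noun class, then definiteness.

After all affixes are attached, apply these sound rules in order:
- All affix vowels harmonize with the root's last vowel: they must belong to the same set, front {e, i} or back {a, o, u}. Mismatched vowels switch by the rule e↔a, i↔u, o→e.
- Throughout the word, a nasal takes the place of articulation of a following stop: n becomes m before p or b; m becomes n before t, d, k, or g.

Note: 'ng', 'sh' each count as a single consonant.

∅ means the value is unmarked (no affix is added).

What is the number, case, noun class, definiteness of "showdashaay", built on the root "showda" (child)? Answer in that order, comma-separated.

singular, genitive, class I, definite

Segment: showda-she-ay.
number: -she → singular.
case: ∅ → genitive.
noun class: ∅ → class I.
definiteness: -ay → definite.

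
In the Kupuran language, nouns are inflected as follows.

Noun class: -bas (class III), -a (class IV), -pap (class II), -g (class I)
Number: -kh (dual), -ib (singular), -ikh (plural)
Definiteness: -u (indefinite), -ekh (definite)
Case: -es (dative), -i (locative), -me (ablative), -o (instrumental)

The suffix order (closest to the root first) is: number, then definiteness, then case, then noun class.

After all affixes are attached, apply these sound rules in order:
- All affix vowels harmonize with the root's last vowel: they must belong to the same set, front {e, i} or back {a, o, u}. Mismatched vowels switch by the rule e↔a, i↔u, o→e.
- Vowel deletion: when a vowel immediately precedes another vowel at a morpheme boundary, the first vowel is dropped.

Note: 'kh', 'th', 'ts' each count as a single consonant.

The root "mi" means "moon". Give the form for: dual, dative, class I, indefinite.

mikhesg

Attach number dual -kh → mikh.
Attach definiteness indefinite -u → mikhu.
Attach case dative -es → mikhues.
Attach noun class class I -g → mikhuesg.
Apply vowel harmony: mikhuesg → mikhiesg.
Apply vowel deletion: mikhiesg → mikhesg.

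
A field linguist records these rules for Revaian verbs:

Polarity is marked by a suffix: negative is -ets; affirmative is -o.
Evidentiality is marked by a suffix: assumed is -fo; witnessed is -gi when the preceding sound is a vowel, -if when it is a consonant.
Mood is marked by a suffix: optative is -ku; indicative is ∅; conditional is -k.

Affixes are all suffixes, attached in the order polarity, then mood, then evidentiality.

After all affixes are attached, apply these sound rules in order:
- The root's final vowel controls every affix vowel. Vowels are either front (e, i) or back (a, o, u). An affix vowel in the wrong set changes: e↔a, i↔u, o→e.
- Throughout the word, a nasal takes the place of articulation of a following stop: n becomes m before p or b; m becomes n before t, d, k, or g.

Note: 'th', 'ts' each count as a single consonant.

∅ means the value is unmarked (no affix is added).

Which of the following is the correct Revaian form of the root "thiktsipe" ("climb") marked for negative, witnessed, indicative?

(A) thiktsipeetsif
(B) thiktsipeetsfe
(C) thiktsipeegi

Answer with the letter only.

Attach polarity negative -ets → thiktsipeets.
mood = indicative: zero marking, form stays thiktsipeets.
Attach evidentiality witnessed -if (after consonant 'ts') → thiktsipeetsif.
Vowel harmony: no change.
Nasal assimilation: no change.
So the correct form is thiktsipeetsif, option (A).
(C) thiktsipeegi is wrong: it uses affirmative instead of negative for polarity.
(B) thiktsipeetsfe is wrong: it uses assumed instead of witnessed for evidentiality.

A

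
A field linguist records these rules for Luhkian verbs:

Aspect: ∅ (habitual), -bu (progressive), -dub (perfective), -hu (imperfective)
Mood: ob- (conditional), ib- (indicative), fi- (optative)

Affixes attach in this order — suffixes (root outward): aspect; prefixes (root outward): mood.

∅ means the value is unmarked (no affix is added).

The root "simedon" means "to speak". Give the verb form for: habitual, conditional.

obsimedon

Attach mood conditional ob- → obsimedon.
aspect = habitual: zero marking, form stays obsimedon.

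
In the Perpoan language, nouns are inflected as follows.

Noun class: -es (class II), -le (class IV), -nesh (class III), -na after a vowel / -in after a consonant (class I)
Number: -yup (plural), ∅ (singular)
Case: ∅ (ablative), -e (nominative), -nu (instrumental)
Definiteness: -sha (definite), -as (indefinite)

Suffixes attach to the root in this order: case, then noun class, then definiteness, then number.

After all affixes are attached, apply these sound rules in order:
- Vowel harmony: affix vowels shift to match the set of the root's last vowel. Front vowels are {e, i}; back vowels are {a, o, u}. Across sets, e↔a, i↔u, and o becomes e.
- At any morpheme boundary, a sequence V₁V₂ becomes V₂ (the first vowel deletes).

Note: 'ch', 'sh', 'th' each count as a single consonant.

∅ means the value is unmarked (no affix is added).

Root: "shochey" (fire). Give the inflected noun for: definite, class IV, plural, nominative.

shocheyelesheyip

Attach case nominative -e → shocheye.
Attach noun class class IV -le → shocheyele.
Attach definiteness definite -sha → shocheyelesha.
Attach number plural -yup → shocheyeleshayup.
Apply vowel harmony: shocheyeleshayup → shocheyelesheyip.
Vowel deletion: no change.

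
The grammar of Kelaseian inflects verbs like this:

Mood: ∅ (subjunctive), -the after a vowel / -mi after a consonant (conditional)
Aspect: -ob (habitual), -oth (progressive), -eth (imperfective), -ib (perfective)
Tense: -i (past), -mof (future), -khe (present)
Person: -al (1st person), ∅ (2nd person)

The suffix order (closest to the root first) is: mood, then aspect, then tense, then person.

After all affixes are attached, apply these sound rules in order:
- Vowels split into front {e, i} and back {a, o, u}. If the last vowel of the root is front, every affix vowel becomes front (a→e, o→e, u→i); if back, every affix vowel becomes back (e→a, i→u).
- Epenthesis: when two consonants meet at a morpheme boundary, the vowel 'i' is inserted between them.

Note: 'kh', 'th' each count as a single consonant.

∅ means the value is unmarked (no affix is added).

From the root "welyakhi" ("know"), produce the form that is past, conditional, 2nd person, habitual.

welyakhitheebi

Attach mood conditional -the (after vowel 'i') → welyakhithe.
Attach aspect habitual -ob → welyakhitheob.
Attach tense past -i → welyakhitheobi.
person = 2nd person: zero marking, form stays welyakhitheobi.
Apply vowel harmony: welyakhitheobi → welyakhitheebi.
Epenthesis: no change.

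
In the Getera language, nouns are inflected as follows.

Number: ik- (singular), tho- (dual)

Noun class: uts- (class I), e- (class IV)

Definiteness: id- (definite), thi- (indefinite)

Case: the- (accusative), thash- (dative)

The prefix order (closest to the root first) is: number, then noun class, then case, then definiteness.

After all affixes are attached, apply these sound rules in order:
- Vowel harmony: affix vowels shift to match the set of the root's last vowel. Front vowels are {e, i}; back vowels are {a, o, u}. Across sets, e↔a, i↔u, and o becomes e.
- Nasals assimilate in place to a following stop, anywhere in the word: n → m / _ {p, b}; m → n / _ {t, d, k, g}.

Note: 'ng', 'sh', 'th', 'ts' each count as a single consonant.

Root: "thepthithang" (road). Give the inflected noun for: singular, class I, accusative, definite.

udthautsukthepthithang

Attach number singular ik- → ikthepthithang.
Attach noun class class I uts- → utsikthepthithang.
Attach case accusative the- → theutsikthepthithang.
Attach definiteness definite id- → idtheutsikthepthithang.
Apply vowel harmony: idtheutsikthepthithang → udthautsukthepthithang.
Nasal assimilation: no change.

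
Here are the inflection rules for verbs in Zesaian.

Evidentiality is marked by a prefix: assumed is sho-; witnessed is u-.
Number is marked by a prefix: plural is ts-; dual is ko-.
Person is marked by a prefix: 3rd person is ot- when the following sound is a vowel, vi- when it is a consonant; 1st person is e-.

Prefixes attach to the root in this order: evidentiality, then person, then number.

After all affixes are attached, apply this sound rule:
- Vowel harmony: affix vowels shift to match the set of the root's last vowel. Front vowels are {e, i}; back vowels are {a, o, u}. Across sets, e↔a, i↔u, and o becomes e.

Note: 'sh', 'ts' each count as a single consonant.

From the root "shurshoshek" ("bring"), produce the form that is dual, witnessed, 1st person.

Attach evidentiality witnessed u- → ushurshoshek.
Attach person 1st person e- → eushurshoshek.
Attach number dual ko- → koeushurshoshek.
Apply vowel harmony: koeushurshoshek → keeishurshoshek.

keeishurshoshek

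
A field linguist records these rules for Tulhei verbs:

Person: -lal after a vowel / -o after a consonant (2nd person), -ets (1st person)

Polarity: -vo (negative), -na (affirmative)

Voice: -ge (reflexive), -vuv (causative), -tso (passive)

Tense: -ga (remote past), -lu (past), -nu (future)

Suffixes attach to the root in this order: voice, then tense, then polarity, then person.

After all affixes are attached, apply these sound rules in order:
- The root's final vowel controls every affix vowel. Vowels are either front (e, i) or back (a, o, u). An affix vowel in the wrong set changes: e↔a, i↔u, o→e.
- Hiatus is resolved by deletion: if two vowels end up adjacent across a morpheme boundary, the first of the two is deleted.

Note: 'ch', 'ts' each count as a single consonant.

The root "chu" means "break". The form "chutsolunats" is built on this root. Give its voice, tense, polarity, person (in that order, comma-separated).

Segment: chu-tso-lu-na-ets.
voice: -tso → passive.
tense: -lu → past.
polarity: -na → affirmative.
person: -ets → 1st person.

passive, past, affirmative, 1st person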